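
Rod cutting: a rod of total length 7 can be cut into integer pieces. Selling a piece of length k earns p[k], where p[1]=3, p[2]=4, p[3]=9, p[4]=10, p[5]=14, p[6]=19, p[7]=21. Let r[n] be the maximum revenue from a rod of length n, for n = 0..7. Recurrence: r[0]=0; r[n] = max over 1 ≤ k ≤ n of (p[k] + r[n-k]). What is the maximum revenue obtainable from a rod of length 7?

22

   n    0    1    2    3    4    5    6    7
r[n]    0    3    6    9   12   15   19   22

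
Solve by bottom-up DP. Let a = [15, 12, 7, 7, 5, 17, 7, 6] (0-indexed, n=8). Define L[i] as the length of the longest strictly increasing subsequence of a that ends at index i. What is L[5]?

   i    0    1    2    3    4    5    6    7
a[i]   15   12    7    7    5   17    7    6
L[i]    1    1    1    1    1    2    2    2

2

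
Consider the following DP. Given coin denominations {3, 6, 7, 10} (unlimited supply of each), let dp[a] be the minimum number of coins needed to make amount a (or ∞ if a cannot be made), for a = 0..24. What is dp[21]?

3

 a  0  1  2  3  4  5  6  7  8  9 10 11 12 13 14 15 16 17 18 19 20 21 22 23 24
dp  0  -  -  1  -  -  1  1  -  2  1  -  2  2  2  3  2  2  3  3  2  3  3  3  3
(- denotes ∞ / unreachable)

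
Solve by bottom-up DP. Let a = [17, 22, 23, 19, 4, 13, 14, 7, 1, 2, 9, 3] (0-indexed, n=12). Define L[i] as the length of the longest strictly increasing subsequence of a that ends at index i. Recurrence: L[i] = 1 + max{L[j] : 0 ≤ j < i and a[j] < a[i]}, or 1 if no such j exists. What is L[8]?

1

   i    0    1    2    3    4    5    6    7    8    9   10   11
a[i]   17   22   23   19    4   13   14    7    1    2    9    3
L[i]    1    2    3    2    1    2    3    2    1    2    3    3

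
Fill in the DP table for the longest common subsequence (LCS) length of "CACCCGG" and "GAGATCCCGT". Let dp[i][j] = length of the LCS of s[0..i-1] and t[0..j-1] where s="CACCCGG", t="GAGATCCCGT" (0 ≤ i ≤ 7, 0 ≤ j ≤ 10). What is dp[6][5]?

2

   ''  G  A  G  A  T  C  C  C  G  T
''  0  0  0  0  0  0  0  0  0  0  0
 C  0  0  0  0  0  0  1  1  1  1  1
 A  0  0  1  1  1  1  1  1  1  1  1
 C  0  0  1  1  1  1  2  2  2  2  2
 C  0  0  1  1  1  1  2  3  3  3  3
 C  0  0  1  1  1  1  2  3  4  4  4
 G  0  1  1  2  2  2  2  3  4  5  5
 G  0  1  1  2  2  2  2  3  4  5  5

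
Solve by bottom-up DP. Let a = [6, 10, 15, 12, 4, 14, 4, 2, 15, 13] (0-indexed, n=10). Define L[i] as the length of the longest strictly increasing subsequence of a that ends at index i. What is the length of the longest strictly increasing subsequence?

5

   i    0    1    2    3    4    5    6    7    8    9
a[i]    6   10   15   12    4   14    4    2   15   13
L[i]    1    2    3    3    1    4    1    1    5    4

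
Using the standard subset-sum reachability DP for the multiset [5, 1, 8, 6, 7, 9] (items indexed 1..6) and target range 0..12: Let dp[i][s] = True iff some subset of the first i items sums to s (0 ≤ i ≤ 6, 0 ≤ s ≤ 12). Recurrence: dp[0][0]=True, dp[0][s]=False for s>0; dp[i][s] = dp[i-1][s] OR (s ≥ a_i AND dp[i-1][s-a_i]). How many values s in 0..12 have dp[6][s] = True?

10

i\s   0   1   2   3   4   5   6   7   8   9  10  11  12
  0   T   F   F   F   F   F   F   F   F   F   F   F   F
  1   T   F   F   F   F   T   F   F   F   F   F   F   F
  2   T   T   F   F   F   T   T   F   F   F   F   F   F
  3   T   T   F   F   F   T   T   F   T   T   F   F   F
  4   T   T   F   F   F   T   T   T   T   T   F   T   T
  5   T   T   F   F   F   T   T   T   T   T   F   T   T
  6   T   T   F   F   F   T   T   T   T   T   T   T   T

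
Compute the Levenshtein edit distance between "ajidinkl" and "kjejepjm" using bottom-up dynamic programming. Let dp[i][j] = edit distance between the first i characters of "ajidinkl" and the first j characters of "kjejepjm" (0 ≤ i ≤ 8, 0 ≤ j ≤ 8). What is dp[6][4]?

   ''  k  j  e  j  e  p  j  m
''  0  1  2  3  4  5  6  7  8
 a  1  1  2  3  4  5  6  7  8
 j  2  2  1  2  3  4  5  6  7
 i  3  3  2  2  3  4  5  6  7
 d  4  4  3  3  3  4  5  6  7
 i  5  5  4  4  4  4  5  6  7
 n  6  6  5  5  5  5  5  6  7
 k  7  6  6  6  6  6  6  6  7
 l  8  7  7  7  7  7  7  7  7

5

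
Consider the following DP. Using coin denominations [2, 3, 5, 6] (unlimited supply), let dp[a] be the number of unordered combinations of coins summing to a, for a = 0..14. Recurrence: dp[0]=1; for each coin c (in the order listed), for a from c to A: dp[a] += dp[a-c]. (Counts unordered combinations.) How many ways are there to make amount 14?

10

after  coin     0     1     2     3     4     5     6     7     8     9    10    11    12    13    14
          2     1     0     1     0     1     0     1     0     1     0     1     0     1     0     1
          3     1     0     1     1     1     1     2     1     2     2     2     2     3     2     3
          5     1     0     1     1     1     2     2     2     3     3     4     4     5     5     6
          6     1     0     1     1     1     2     3     2     4     4     5     6     8     7    10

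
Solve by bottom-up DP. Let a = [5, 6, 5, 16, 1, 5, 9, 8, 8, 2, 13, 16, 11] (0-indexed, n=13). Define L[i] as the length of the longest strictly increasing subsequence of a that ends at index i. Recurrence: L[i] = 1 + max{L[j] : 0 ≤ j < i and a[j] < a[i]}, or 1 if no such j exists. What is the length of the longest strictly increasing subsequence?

5

   i    0    1    2    3    4    5    6    7    8    9   10   11   12
a[i]    5    6    5   16    1    5    9    8    8    2   13   16   11
L[i]    1    2    1    3    1    2    3    3    3    2    4    5    4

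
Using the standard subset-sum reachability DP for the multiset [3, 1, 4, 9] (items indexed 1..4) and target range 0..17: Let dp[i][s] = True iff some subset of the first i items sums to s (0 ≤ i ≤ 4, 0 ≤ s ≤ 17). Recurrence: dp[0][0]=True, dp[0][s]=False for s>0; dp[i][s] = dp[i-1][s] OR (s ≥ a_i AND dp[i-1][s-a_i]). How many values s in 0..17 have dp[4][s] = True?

i\s   0   1   2   3   4   5   6   7   8   9  10  11  12  13  14  15  16  17
  0   T   F   F   F   F   F   F   F   F   F   F   F   F   F   F   F   F   F
  1   T   F   F   T   F   F   F   F   F   F   F   F   F   F   F   F   F   F
  2   T   T   F   T   T   F   F   F   F   F   F   F   F   F   F   F   F   F
  3   T   T   F   T   T   T   F   T   T   F   F   F   F   F   F   F   F   F
  4   T   T   F   T   T   T   F   T   T   T   T   F   T   T   T   F   T   T

14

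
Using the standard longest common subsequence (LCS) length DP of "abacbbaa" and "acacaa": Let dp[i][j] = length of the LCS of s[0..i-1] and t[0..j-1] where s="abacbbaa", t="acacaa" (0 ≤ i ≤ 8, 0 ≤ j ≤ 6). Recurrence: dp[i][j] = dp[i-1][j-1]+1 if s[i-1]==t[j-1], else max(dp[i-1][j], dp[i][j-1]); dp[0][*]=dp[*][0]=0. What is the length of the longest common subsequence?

5

   ''  a  c  a  c  a  a
''  0  0  0  0  0  0  0
 a  0  1  1  1  1  1  1
 b  0  1  1  1  1  1  1
 a  0  1  1  2  2  2  2
 c  0  1  2  2  3  3  3
 b  0  1  2  2  3  3  3
 b  0  1  2  2  3  3  3
 a  0  1  2  3  3  4  4
 a  0  1  2  3  3  4  5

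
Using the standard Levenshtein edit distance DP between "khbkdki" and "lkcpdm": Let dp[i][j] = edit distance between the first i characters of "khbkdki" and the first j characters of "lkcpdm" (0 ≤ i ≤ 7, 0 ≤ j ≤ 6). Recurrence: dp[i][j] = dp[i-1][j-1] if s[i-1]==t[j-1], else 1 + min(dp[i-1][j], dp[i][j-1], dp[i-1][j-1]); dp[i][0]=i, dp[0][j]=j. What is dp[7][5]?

   ''  l  k  c  p  d  m
''  0  1  2  3  4  5  6
 k  1  1  1  2  3  4  5
 h  2  2  2  2  3  4  5
 b  3  3  3  3  3  4  5
 k  4  4  3  4  4  4  5
 d  5  5  4  4  5  4  5
 k  6  6  5  5  5  5  5
 i  7  7  6  6  6  6  6

6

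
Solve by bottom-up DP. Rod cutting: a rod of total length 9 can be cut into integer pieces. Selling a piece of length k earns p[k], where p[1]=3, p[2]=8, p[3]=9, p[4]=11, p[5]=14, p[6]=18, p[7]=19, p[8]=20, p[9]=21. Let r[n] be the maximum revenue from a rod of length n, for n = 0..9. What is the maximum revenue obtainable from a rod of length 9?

35

   n    0    1    2    3    4    5    6    7    8    9
r[n]    0    3    8   11   16   19   24   27   32   35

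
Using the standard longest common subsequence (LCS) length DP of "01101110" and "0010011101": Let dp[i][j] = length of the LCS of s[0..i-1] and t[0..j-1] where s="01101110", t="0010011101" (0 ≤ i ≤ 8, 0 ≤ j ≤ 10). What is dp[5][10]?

   ''  0  0  1  0  0  1  1  1  0  1
''  0  0  0  0  0  0  0  0  0  0  0
 0  0  1  1  1  1  1  1  1  1  1  1
 1  0  1  1  2  2  2  2  2  2  2  2
 1  0  1  1  2  2  2  3  3  3  3  3
 0  0  1  2  2  3  3  3  3  3  4  4
 1  0  1  2  3  3  3  4  4  4  4  5
 1  0  1  2  3  3  3  4  5  5  5  5
 1  0  1  2  3  3  3  4  5  6  6  6
 0  0  1  2  3  4  4  4  5  6  7  7

5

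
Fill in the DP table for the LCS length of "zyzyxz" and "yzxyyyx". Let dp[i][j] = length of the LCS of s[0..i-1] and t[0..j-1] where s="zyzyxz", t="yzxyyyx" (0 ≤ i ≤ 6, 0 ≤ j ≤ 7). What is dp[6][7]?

   ''  y  z  x  y  y  y  x
''  0  0  0  0  0  0  0  0
 z  0  0  1  1  1  1  1  1
 y  0  1  1  1  2  2  2  2
 z  0  1  2  2  2  2  2  2
 y  0  1  2  2  3  3  3  3
 x  0  1  2  3  3  3  3  4
 z  0  1  2  3  3  3  3  4

4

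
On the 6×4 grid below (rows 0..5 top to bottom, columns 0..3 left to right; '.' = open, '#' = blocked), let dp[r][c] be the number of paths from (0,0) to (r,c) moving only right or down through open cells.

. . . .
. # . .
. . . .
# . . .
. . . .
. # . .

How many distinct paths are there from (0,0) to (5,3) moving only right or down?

15

r\c   0   1   2   3
  0   1   1   1   1
  1   1   0   1   2
  2   1   1   2   4
  3   0   1   3   7
  4   0   1   4  11
  5   0   0   4  15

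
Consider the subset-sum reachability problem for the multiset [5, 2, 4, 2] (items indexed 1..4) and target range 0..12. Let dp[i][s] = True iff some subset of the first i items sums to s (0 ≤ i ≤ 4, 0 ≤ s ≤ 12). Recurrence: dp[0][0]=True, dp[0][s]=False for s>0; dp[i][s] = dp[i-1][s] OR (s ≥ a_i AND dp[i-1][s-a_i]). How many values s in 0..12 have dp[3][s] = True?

i\s   0   1   2   3   4   5   6   7   8   9  10  11  12
  0   T   F   F   F   F   F   F   F   F   F   F   F   F
  1   T   F   F   F   F   T   F   F   F   F   F   F   F
  2   T   F   T   F   F   T   F   T   F   F   F   F   F
  3   T   F   T   F   T   T   T   T   F   T   F   T   F
  4   T   F   T   F   T   T   T   T   T   T   F   T   F

8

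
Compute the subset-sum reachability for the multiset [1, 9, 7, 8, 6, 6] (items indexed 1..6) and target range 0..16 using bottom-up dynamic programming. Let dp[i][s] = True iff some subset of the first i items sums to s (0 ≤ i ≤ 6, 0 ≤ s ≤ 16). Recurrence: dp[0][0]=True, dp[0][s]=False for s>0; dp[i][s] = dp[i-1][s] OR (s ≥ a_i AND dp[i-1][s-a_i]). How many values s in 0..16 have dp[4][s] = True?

8

i\s   0   1   2   3   4   5   6   7   8   9  10  11  12  13  14  15  16
  0   T   F   F   F   F   F   F   F   F   F   F   F   F   F   F   F   F
  1   T   T   F   F   F   F   F   F   F   F   F   F   F   F   F   F   F
  2   T   T   F   F   F   F   F   F   F   T   T   F   F   F   F   F   F
  3   T   T   F   F   F   F   F   T   T   T   T   F   F   F   F   F   T
  4   T   T   F   F   F   F   F   T   T   T   T   F   F   F   F   T   T
  5   T   T   F   F   F   F   T   T   T   T   T   F   F   T   T   T   T
  6   T   T   F   F   F   F   T   T   T   T   T   F   T   T   T   T   T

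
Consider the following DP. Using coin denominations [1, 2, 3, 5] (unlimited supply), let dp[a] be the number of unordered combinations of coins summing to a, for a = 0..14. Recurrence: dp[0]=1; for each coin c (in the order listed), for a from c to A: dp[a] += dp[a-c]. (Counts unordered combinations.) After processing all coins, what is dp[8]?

after  coin     0     1     2     3     4     5     6     7     8     9    10    11    12    13    14
          1     1     1     1     1     1     1     1     1     1     1     1     1     1     1     1
          2     1     1     2     2     3     3     4     4     5     5     6     6     7     7     8
          3     1     1     2     3     4     5     7     8    10    12    14    16    19    21    24
          5     1     1     2     3     4     6     8    10    13    16    20    24    29    34    40

13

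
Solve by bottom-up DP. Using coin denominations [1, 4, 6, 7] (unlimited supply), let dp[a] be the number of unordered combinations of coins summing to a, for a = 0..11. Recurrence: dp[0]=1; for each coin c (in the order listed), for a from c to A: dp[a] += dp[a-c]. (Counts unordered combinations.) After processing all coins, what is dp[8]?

after  coin     0     1     2     3     4     5     6     7     8     9    10    11
          1     1     1     1     1     1     1     1     1     1     1     1     1
          4     1     1     1     1     2     2     2     2     3     3     3     3
          6     1     1     1     1     2     2     3     3     4     4     5     5
          7     1     1     1     1     2     2     3     4     5     5     6     7

5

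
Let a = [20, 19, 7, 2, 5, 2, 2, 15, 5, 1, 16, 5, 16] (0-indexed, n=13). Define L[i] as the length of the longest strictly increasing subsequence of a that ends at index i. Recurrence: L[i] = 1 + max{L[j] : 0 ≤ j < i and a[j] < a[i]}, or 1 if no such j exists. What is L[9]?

   i    0    1    2    3    4    5    6    7    8    9   10   11   12
a[i]   20   19    7    2    5    2    2   15    5    1   16    5   16
L[i]    1    1    1    1    2    1    1    3    2    1    4    2    4

1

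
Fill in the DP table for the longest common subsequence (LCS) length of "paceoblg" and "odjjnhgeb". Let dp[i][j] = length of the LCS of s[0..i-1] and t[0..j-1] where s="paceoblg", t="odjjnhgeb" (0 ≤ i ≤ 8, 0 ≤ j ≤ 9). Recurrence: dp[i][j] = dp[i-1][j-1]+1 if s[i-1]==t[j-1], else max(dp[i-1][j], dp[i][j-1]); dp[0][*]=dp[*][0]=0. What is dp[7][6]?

1

   ''  o  d  j  j  n  h  g  e  b
''  0  0  0  0  0  0  0  0  0  0
 p  0  0  0  0  0  0  0  0  0  0
 a  0  0  0  0  0  0  0  0  0  0
 c  0  0  0  0  0  0  0  0  0  0
 e  0  0  0  0  0  0  0  0  1  1
 o  0  1  1  1  1  1  1  1  1  1
 b  0  1  1  1  1  1  1  1  1  2
 l  0  1  1  1  1  1  1  1  1  2
 g  0  1  1  1  1  1  1  2  2  2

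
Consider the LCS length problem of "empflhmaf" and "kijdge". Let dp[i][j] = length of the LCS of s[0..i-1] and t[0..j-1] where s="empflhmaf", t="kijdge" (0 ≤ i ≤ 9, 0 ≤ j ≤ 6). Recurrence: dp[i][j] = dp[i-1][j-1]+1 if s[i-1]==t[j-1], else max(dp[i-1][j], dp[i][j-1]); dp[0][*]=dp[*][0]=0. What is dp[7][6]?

   ''  k  i  j  d  g  e
''  0  0  0  0  0  0  0
 e  0  0  0  0  0  0  1
 m  0  0  0  0  0  0  1
 p  0  0  0  0  0  0  1
 f  0  0  0  0  0  0  1
 l  0  0  0  0  0  0  1
 h  0  0  0  0  0  0  1
 m  0  0  0  0  0  0  1
 a  0  0  0  0  0  0  1
 f  0  0  0  0  0  0  1

1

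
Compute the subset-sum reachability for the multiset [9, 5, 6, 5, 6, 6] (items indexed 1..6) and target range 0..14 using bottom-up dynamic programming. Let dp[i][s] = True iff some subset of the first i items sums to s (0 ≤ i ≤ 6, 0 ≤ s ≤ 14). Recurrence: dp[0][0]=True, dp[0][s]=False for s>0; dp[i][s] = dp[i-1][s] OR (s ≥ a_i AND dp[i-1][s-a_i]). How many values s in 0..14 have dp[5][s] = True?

8

i\s   0   1   2   3   4   5   6   7   8   9  10  11  12  13  14
  0   T   F   F   F   F   F   F   F   F   F   F   F   F   F   F
  1   T   F   F   F   F   F   F   F   F   T   F   F   F   F   F
  2   T   F   F   F   F   T   F   F   F   T   F   F   F   F   T
  3   T   F   F   F   F   T   T   F   F   T   F   T   F   F   T
  4   T   F   F   F   F   T   T   F   F   T   T   T   F   F   T
  5   T   F   F   F   F   T   T   F   F   T   T   T   T   F   T
  6   T   F   F   F   F   T   T   F   F   T   T   T   T   F   T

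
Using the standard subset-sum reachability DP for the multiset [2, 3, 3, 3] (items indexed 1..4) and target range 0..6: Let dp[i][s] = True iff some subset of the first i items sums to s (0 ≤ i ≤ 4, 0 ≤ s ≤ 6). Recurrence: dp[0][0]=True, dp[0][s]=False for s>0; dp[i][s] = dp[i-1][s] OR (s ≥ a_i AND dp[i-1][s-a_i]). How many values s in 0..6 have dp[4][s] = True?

5

i\s   0   1   2   3   4   5   6
  0   T   F   F   F   F   F   F
  1   T   F   T   F   F   F   F
  2   T   F   T   T   F   T   F
  3   T   F   T   T   F   T   T
  4   T   F   T   T   F   T   T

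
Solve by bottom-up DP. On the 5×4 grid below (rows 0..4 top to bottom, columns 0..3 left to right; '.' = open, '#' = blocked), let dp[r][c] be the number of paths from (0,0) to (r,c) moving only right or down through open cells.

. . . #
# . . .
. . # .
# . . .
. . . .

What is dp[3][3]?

r\c   0   1   2   3
  0   1   1   1   0
  1   0   1   2   2
  2   0   1   0   2
  3   0   1   1   3
  4   0   1   2   5

3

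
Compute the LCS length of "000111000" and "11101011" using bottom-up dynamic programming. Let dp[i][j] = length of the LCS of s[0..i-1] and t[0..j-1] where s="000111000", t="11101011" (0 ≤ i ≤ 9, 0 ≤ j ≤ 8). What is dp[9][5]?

4

   ''  1  1  1  0  1  0  1  1
''  0  0  0  0  0  0  0  0  0
 0  0  0  0  0  1  1  1  1  1
 0  0  0  0  0  1  1  2  2  2
 0  0  0  0  0  1  1  2  2  2
 1  0  1  1  1  1  2  2  3  3
 1  0  1  2  2  2  2  2  3  4
 1  0  1  2  3  3  3  3  3  4
 0  0  1  2  3  4  4  4  4  4
 0  0  1  2  3  4  4  5  5  5
 0  0  1  2  3  4  4  5  5  5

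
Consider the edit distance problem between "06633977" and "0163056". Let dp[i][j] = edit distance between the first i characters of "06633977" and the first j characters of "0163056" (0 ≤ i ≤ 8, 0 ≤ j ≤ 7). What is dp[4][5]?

   ''  0  1  6  3  0  5  6
''  0  1  2  3  4  5  6  7
 0  1  0  1  2  3  4  5  6
 6  2  1  1  1  2  3  4  5
 6  3  2  2  1  2  3  4  4
 3  4  3  3  2  1  2  3  4
 3  5  4  4  3  2  2  3  4
 9  6  5  5  4  3  3  3  4
 7  7  6  6  5  4  4  4  4
 7  8  7  7  6  5  5  5  5

2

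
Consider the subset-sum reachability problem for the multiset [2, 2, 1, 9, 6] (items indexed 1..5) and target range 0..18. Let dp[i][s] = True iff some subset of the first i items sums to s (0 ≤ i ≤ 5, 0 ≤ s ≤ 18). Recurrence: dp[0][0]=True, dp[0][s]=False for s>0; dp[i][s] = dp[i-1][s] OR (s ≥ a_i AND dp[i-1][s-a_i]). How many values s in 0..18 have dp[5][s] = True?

i\s   0   1   2   3   4   5   6   7   8   9  10  11  12  13  14  15  16  17  18
  0   T   F   F   F   F   F   F   F   F   F   F   F   F   F   F   F   F   F   F
  1   T   F   T   F   F   F   F   F   F   F   F   F   F   F   F   F   F   F   F
  2   T   F   T   F   T   F   F   F   F   F   F   F   F   F   F   F   F   F   F
  3   T   T   T   T   T   T   F   F   F   F   F   F   F   F   F   F   F   F   F
  4   T   T   T   T   T   T   F   F   F   T   T   T   T   T   T   F   F   F   F
  5   T   T   T   T   T   T   T   T   T   T   T   T   T   T   T   T   T   T   T

19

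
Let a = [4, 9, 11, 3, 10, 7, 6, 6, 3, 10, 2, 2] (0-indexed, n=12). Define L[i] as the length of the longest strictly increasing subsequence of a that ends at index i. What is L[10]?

   i    0    1    2    3    4    5    6    7    8    9   10   11
a[i]    4    9   11    3   10    7    6    6    3   10    2    2
L[i]    1    2    3    1    3    2    2    2    1    3    1    1

1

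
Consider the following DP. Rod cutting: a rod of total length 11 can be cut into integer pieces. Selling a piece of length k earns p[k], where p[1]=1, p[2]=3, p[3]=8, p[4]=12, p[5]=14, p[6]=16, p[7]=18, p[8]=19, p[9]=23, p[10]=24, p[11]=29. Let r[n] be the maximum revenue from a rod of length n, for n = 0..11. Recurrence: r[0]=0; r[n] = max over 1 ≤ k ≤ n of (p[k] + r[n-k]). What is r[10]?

   n    0    1    2    3    4    5    6    7    8    9   10   11
r[n]    0    1    3    8   12   14   16   20   24   26   28   32

28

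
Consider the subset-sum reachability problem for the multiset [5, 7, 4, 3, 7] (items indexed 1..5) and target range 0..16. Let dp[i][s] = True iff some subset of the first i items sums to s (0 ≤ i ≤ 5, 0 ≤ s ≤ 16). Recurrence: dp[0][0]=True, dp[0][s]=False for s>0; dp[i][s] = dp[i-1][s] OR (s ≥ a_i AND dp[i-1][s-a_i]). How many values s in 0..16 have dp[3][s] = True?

i\s   0   1   2   3   4   5   6   7   8   9  10  11  12  13  14  15  16
  0   T   F   F   F   F   F   F   F   F   F   F   F   F   F   F   F   F
  1   T   F   F   F   F   T   F   F   F   F   F   F   F   F   F   F   F
  2   T   F   F   F   F   T   F   T   F   F   F   F   T   F   F   F   F
  3   T   F   F   F   T   T   F   T   F   T   F   T   T   F   F   F   T
  4   T   F   F   T   T   T   F   T   T   T   T   T   T   F   T   T   T
  5   T   F   F   T   T   T   F   T   T   T   T   T   T   F   T   T   T

8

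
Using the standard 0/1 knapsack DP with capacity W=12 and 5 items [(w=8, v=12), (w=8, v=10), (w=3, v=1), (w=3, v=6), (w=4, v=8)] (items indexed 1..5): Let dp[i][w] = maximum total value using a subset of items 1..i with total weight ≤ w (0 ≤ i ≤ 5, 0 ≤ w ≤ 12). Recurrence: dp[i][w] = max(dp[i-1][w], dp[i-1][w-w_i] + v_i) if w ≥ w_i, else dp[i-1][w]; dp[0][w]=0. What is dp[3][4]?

1

i\w   0   1   2   3   4   5   6   7   8   9  10  11  12
  0   0   0   0   0   0   0   0   0   0   0   0   0   0
  1   0   0   0   0   0   0   0   0  12  12  12  12  12
  2   0   0   0   0   0   0   0   0  12  12  12  12  12
  3   0   0   0   1   1   1   1   1  12  12  12  13  13
  4   0   0   0   6   6   6   7   7  12  12  12  18  18
  5   0   0   0   6   8   8   8  14  14  14  15  18  20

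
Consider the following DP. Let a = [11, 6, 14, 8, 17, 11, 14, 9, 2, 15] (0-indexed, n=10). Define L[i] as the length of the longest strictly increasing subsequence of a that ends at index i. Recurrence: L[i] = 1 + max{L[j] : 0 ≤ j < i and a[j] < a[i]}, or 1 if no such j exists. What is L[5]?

   i    0    1    2    3    4    5    6    7    8    9
a[i]   11    6   14    8   17   11   14    9    2   15
L[i]    1    1    2    2    3    3    4    3    1    5

3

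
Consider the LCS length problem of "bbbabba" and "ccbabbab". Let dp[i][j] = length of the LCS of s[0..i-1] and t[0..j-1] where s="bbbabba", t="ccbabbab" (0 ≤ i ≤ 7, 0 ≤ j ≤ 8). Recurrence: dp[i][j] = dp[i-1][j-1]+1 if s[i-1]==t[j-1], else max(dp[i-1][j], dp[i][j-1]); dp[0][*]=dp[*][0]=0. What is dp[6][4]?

2

   ''  c  c  b  a  b  b  a  b
''  0  0  0  0  0  0  0  0  0
 b  0  0  0  1  1  1  1  1  1
 b  0  0  0  1  1  2  2  2  2
 b  0  0  0  1  1  2  3  3  3
 a  0  0  0  1  2  2  3  4  4
 b  0  0  0  1  2  3  3  4  5
 b  0  0  0  1  2  3  4  4  5
 a  0  0  0  1  2  3  4  5  5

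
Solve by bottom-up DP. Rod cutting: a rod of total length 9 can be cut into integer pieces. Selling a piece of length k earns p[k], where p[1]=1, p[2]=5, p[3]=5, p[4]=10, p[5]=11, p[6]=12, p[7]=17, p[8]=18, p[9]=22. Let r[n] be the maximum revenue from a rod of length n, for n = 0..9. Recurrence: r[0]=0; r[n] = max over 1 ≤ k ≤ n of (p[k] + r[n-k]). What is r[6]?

   n    0    1    2    3    4    5    6    7    8    9
r[n]    0    1    5    6   10   11   15   17   20   22

15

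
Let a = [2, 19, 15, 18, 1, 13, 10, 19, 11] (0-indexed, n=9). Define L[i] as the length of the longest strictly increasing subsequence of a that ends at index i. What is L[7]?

   i    0    1    2    3    4    5    6    7    8
a[i]    2   19   15   18    1   13   10   19   11
L[i]    1    2    2    3    1    2    2    4    3

4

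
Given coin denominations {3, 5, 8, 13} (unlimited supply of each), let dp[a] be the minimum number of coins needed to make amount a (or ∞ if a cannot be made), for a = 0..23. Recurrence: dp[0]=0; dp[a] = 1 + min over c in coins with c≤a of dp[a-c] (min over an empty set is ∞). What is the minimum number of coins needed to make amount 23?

 a  0  1  2  3  4  5  6  7  8  9 10 11 12 13 14 15 16 17 18 19 20 21 22 23
dp  0  -  -  1  -  1  2  -  1  3  2  2  4  1  3  3  2  4  2  3  4  2  4  3
(- denotes ∞ / unreachable)

3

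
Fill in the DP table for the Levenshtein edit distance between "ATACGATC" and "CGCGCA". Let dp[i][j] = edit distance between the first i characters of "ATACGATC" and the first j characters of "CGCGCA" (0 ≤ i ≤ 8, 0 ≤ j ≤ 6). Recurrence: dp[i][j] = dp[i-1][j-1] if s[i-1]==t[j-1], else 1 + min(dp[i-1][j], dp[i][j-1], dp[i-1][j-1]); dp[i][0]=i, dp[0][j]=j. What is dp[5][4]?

3

   ''  C  G  C  G  C  A
''  0  1  2  3  4  5  6
 A  1  1  2  3  4  5  5
 T  2  2  2  3  4  5  6
 A  3  3  3  3  4  5  5
 C  4  3  4  3  4  4  5
 G  5  4  3  4  3  4  5
 A  6  5  4  4  4  4  4
 T  7  6  5  5  5  5  5
 C  8  7  6  5  6  5  6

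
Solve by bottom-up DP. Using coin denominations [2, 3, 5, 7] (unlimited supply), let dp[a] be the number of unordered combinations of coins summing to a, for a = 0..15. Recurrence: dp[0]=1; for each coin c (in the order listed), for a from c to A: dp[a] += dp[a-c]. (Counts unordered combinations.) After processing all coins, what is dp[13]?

7

after  coin     0     1     2     3     4     5     6     7     8     9    10    11    12    13    14    15
          2     1     0     1     0     1     0     1     0     1     0     1     0     1     0     1     0
          3     1     0     1     1     1     1     2     1     2     2     2     2     3     2     3     3
          5     1     0     1     1     1     2     2     2     3     3     4     4     5     5     6     7
          7     1     0     1     1     1     2     2     3     3     4     5     5     7     7     9    10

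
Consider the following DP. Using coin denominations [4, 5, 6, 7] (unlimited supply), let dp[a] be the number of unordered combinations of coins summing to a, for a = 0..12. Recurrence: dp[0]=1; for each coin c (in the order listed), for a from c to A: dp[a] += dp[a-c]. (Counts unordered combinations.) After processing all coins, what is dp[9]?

after  coin     0     1     2     3     4     5     6     7     8     9    10    11    12
          4     1     0     0     0     1     0     0     0     1     0     0     0     1
          5     1     0     0     0     1     1     0     0     1     1     1     0     1
          6     1     0     0     0     1     1     1     0     1     1     2     1     2
          7     1     0     0     0     1     1     1     1     1     1     2     2     3

1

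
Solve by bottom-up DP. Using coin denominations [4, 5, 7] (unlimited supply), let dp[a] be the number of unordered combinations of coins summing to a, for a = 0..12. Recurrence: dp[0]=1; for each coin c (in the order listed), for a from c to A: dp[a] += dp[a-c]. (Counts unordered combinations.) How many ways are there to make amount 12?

after  coin     0     1     2     3     4     5     6     7     8     9    10    11    12
          4     1     0     0     0     1     0     0     0     1     0     0     0     1
          5     1     0     0     0     1     1     0     0     1     1     1     0     1
          7     1     0     0     0     1     1     0     1     1     1     1     1     2

2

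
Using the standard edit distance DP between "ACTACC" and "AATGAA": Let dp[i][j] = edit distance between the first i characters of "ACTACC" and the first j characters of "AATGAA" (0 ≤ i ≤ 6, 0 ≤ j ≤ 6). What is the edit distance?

   ''  A  A  T  G  A  A
''  0  1  2  3  4  5  6
 A  1  0  1  2  3  4  5
 C  2  1  1  2  3  4  5
 T  3  2  2  1  2  3  4
 A  4  3  2  2  2  2  3
 C  5  4  3  3  3  3  3
 C  6  5  4  4  4  4  4

4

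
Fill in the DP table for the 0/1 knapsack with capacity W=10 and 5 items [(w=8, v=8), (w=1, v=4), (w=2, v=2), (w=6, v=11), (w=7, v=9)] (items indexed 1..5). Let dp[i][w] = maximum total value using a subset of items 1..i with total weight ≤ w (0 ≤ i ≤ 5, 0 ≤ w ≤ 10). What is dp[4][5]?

i\w   0   1   2   3   4   5   6   7   8   9  10
  0   0   0   0   0   0   0   0   0   0   0   0
  1   0   0   0   0   0   0   0   0   8   8   8
  2   0   4   4   4   4   4   4   4   8  12  12
  3   0   4   4   6   6   6   6   6   8  12  12
  4   0   4   4   6   6   6  11  15  15  17  17
  5   0   4   4   6   6   6  11  15  15  17  17

6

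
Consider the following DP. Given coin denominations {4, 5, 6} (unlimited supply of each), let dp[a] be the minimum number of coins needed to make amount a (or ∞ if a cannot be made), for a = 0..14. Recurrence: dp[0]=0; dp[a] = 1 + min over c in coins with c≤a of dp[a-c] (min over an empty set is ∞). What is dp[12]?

2

 a  0  1  2  3  4  5  6  7  8  9 10 11 12 13 14
dp  0  -  -  -  1  1  1  -  2  2  2  2  2  3  3
(- denotes ∞ / unreachable)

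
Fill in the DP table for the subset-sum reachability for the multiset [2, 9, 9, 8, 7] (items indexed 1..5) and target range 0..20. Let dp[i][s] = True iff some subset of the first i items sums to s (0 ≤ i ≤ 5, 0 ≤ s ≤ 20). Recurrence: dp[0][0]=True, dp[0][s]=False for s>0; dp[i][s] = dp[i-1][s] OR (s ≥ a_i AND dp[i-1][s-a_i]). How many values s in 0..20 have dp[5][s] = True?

i\s   0   1   2   3   4   5   6   7   8   9  10  11  12  13  14  15  16  17  18  19  20
  0   T   F   F   F   F   F   F   F   F   F   F   F   F   F   F   F   F   F   F   F   F
  1   T   F   T   F   F   F   F   F   F   F   F   F   F   F   F   F   F   F   F   F   F
  2   T   F   T   F   F   F   F   F   F   T   F   T   F   F   F   F   F   F   F   F   F
  3   T   F   T   F   F   F   F   F   F   T   F   T   F   F   F   F   F   F   T   F   T
  4   T   F   T   F   F   F   F   F   T   T   T   T   F   F   F   F   F   T   T   T   T
  5   T   F   T   F   F   F   F   T   T   T   T   T   F   F   F   T   T   T   T   T   T

13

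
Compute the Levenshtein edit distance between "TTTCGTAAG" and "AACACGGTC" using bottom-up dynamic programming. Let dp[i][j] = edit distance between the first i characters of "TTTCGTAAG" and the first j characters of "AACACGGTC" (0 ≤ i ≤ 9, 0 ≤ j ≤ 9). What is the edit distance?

8

   ''  A  A  C  A  C  G  G  T  C
''  0  1  2  3  4  5  6  7  8  9
 T  1  1  2  3  4  5  6  7  7  8
 T  2  2  2  3  4  5  6  7  7  8
 T  3  3  3  3  4  5  6  7  7  8
 C  4  4  4  3  4  4  5  6  7  7
 G  5  5  5  4  4  5  4  5  6  7
 T  6  6  6  5  5  5  5  5  5  6
 A  7  6  6  6  5  6  6  6  6  6
 A  8  7  6  7  6  6  7  7  7  7
 G  9  8  7  7  7  7  6  7  8  8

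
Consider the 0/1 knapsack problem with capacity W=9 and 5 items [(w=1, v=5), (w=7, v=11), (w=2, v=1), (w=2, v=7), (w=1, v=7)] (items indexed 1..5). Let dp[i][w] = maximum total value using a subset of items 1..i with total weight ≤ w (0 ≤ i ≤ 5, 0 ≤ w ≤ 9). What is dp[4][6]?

13

i\w   0   1   2   3   4   5   6   7   8   9
  0   0   0   0   0   0   0   0   0   0   0
  1   0   5   5   5   5   5   5   5   5   5
  2   0   5   5   5   5   5   5  11  16  16
  3   0   5   5   6   6   6   6  11  16  16
  4   0   5   7  12  12  13  13  13  16  18
  5   0   7  12  14  19  19  20  20  20  23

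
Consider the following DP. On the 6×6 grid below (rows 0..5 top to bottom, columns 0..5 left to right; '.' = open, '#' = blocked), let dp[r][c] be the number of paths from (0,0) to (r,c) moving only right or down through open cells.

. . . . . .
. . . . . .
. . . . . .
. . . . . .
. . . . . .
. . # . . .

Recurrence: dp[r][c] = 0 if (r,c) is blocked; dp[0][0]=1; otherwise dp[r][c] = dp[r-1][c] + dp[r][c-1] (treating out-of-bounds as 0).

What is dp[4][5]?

r\c   0   1   2   3   4   5
  0   1   1   1   1   1   1
  1   1   2   3   4   5   6
  2   1   3   6  10  15  21
  3   1   4  10  20  35  56
  4   1   5  15  35  70 126
  5   1   6   0  35 105 231

126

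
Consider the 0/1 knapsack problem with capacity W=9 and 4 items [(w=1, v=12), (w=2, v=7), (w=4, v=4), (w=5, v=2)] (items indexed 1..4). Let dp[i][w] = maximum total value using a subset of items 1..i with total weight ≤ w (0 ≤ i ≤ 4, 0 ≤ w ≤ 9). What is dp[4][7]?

i\w   0   1   2   3   4   5   6   7   8   9
  0   0   0   0   0   0   0   0   0   0   0
  1   0  12  12  12  12  12  12  12  12  12
  2   0  12  12  19  19  19  19  19  19  19
  3   0  12  12  19  19  19  19  23  23  23
  4   0  12  12  19  19  19  19  23  23  23

23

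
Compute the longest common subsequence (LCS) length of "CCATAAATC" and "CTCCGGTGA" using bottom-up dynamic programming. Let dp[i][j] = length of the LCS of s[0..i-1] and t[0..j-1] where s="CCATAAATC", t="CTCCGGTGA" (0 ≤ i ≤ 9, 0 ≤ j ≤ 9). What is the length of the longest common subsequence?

   ''  C  T  C  C  G  G  T  G  A
''  0  0  0  0  0  0  0  0  0  0
 C  0  1  1  1  1  1  1  1  1  1
 C  0  1  1  2  2  2  2  2  2  2
 A  0  1  1  2  2  2  2  2  2  3
 T  0  1  2  2  2  2  2  3  3  3
 A  0  1  2  2  2  2  2  3  3  4
 A  0  1  2  2  2  2  2  3  3  4
 A  0  1  2  2  2  2  2  3  3  4
 T  0  1  2  2  2  2  2  3  3  4
 C  0  1  2  3  3  3  3  3  3  4

4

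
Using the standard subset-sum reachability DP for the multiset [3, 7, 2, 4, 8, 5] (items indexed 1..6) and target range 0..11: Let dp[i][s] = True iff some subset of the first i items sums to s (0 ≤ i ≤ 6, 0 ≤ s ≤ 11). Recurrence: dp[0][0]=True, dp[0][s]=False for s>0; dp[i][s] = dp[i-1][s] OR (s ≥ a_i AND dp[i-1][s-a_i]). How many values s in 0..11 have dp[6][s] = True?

11

i\s   0   1   2   3   4   5   6   7   8   9  10  11
  0   T   F   F   F   F   F   F   F   F   F   F   F
  1   T   F   F   T   F   F   F   F   F   F   F   F
  2   T   F   F   T   F   F   F   T   F   F   T   F
  3   T   F   T   T   F   T   F   T   F   T   T   F
  4   T   F   T   T   T   T   T   T   F   T   T   T
  5   T   F   T   T   T   T   T   T   T   T   T   T
  6   T   F   T   T   T   T   T   T   T   T   T   T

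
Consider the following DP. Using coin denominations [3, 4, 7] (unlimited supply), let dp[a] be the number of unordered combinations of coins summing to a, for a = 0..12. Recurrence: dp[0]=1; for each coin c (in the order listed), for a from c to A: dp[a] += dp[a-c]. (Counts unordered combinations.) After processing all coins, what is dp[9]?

1

after  coin     0     1     2     3     4     5     6     7     8     9    10    11    12
          3     1     0     0     1     0     0     1     0     0     1     0     0     1
          4     1     0     0     1     1     0     1     1     1     1     1     1     2
          7     1     0     0     1     1     0     1     2     1     1     2     2     2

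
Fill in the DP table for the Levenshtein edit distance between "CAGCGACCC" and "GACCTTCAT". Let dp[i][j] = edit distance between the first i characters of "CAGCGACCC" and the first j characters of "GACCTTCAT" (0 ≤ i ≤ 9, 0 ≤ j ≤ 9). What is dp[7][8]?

5

   ''  G  A  C  C  T  T  C  A  T
''  0  1  2  3  4  5  6  7  8  9
 C  1  1  2  2  3  4  5  6  7  8
 A  2  2  1  2  3  4  5  6  6  7
 G  3  2  2  2  3  4  5  6  7  7
 C  4  3  3  2  2  3  4  5  6  7
 G  5  4  4  3  3  3  4  5  6  7
 A  6  5  4  4  4  4  4  5  5  6
 C  7  6  5  4  4  5  5  4  5  6
 C  8  7  6  5  4  5  6  5  5  6
 C  9  8  7  6  5  5  6  6  6  6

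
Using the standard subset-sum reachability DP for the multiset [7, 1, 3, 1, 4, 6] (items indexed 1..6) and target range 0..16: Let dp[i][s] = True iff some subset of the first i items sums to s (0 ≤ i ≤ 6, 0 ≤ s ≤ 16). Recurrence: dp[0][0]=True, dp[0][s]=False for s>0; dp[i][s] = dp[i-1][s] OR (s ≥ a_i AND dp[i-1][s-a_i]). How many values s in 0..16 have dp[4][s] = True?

i\s   0   1   2   3   4   5   6   7   8   9  10  11  12  13  14  15  16
  0   T   F   F   F   F   F   F   F   F   F   F   F   F   F   F   F   F
  1   T   F   F   F   F   F   F   T   F   F   F   F   F   F   F   F   F
  2   T   T   F   F   F   F   F   T   T   F   F   F   F   F   F   F   F
  3   T   T   F   T   T   F   F   T   T   F   T   T   F   F   F   F   F
  4   T   T   T   T   T   T   F   T   T   T   T   T   T   F   F   F   F
  5   T   T   T   T   T   T   T   T   T   T   T   T   T   T   T   T   T
  6   T   T   T   T   T   T   T   T   T   T   T   T   T   T   T   T   T

12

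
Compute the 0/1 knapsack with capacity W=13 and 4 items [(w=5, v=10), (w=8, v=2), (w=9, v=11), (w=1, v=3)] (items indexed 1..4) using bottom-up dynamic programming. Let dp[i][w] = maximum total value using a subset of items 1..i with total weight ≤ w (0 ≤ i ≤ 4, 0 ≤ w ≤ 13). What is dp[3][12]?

i\w   0   1   2   3   4   5   6   7   8   9  10  11  12  13
  0   0   0   0   0   0   0   0   0   0   0   0   0   0   0
  1   0   0   0   0   0  10  10  10  10  10  10  10  10  10
  2   0   0   0   0   0  10  10  10  10  10  10  10  10  12
  3   0   0   0   0   0  10  10  10  10  11  11  11  11  12
  4   0   3   3   3   3  10  13  13  13  13  14  14  14  14

11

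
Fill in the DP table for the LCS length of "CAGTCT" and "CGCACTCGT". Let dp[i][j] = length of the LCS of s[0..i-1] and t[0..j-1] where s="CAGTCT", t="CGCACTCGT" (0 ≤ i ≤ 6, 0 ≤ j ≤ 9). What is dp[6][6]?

   ''  C  G  C  A  C  T  C  G  T
''  0  0  0  0  0  0  0  0  0  0
 C  0  1  1  1  1  1  1  1  1  1
 A  0  1  1  1  2  2  2  2  2  2
 G  0  1  2  2  2  2  2  2  3  3
 T  0  1  2  2  2  2  3  3  3  4
 C  0  1  2  3  3  3  3  4  4  4
 T  0  1  2  3  3  3  4  4  4  5

4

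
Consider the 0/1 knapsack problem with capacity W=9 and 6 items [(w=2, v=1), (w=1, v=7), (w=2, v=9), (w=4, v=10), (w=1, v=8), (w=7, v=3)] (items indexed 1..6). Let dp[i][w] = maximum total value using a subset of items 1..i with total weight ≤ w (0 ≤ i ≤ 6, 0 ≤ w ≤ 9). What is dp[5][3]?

i\w   0   1   2   3   4   5   6   7   8   9
  0   0   0   0   0   0   0   0   0   0   0
  1   0   0   1   1   1   1   1   1   1   1
  2   0   7   7   8   8   8   8   8   8   8
  3   0   7   9  16  16  17  17  17  17  17
  4   0   7   9  16  16  17  19  26  26  27
  5   0   8  15  17  24  24  25  27  34  34
  6   0   8  15  17  24  24  25  27  34  34

17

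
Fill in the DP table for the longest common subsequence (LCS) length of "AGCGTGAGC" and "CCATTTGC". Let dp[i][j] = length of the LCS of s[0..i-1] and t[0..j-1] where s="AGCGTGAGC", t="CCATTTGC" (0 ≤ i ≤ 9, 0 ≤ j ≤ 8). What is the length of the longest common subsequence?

4

   ''  C  C  A  T  T  T  G  C
''  0  0  0  0  0  0  0  0  0
 A  0  0  0  1  1  1  1  1  1
 G  0  0  0  1  1  1  1  2  2
 C  0  1  1  1  1  1  1  2  3
 G  0  1  1  1  1  1  1  2  3
 T  0  1  1  1  2  2  2  2  3
 G  0  1  1  1  2  2  2  3  3
 A  0  1  1  2  2  2  2  3  3
 G  0  1  1  2  2  2  2  3  3
 C  0  1  2  2  2  2  2  3  4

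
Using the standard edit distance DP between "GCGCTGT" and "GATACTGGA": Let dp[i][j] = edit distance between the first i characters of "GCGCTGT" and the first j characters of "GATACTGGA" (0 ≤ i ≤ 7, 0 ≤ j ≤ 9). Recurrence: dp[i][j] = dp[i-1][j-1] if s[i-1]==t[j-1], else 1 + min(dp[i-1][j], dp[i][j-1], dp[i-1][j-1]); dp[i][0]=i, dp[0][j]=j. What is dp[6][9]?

   ''  G  A  T  A  C  T  G  G  A
''  0  1  2  3  4  5  6  7  8  9
 G  1  0  1  2  3  4  5  6  7  8
 C  2  1  1  2  3  3  4  5  6  7
 G  3  2  2  2  3  4  4  4  5  6
 C  4  3  3  3  3  3  4  5  5  6
 T  5  4  4  3  4  4  3  4  5  6
 G  6  5  5  4  4  5  4  3  4  5
 T  7  6  6  5  5  5  5  4  4  5

5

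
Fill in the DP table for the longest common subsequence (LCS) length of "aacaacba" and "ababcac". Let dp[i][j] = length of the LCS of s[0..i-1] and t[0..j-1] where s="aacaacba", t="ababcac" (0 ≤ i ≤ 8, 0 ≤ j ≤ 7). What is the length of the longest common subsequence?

5

   ''  a  b  a  b  c  a  c
''  0  0  0  0  0  0  0  0
 a  0  1  1  1  1  1  1  1
 a  0  1  1  2  2  2  2  2
 c  0  1  1  2  2  3  3  3
 a  0  1  1  2  2  3  4  4
 a  0  1  1  2  2  3  4  4
 c  0  1  1  2  2  3  4  5
 b  0  1  2  2  3  3  4  5
 a  0  1  2  3  3  3  4  5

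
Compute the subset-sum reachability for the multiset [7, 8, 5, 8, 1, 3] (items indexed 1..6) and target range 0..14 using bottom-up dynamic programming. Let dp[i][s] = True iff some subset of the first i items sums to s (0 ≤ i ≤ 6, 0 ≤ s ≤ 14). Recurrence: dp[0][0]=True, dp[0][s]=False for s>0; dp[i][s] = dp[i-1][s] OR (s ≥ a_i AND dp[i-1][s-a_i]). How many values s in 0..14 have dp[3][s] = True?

i\s   0   1   2   3   4   5   6   7   8   9  10  11  12  13  14
  0   T   F   F   F   F   F   F   F   F   F   F   F   F   F   F
  1   T   F   F   F   F   F   F   T   F   F   F   F   F   F   F
  2   T   F   F   F   F   F   F   T   T   F   F   F   F   F   F
  3   T   F   F   F   F   T   F   T   T   F   F   F   T   T   F
  4   T   F   F   F   F   T   F   T   T   F   F   F   T   T   F
  5   T   T   F   F   F   T   T   T   T   T   F   F   T   T   T
  6   T   T   F   T   T   T   T   T   T   T   T   T   T   T   T

6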